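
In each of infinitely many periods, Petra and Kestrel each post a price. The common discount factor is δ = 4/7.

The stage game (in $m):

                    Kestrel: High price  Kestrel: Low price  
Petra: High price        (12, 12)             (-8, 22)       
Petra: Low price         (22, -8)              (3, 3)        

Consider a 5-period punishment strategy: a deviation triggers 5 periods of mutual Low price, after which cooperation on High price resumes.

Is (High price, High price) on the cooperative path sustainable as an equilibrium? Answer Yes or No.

A one-shot deviation gives 22 now, then 3 for 5 periods, then back to 12.
Gain from deviating: (22−12) today; loss: (12−3) in each of the next 5 periods.
No-deviation condition: (12−3)(δ+…+δ^5) ≥ 22−12, i.e. δ+…+δ^5 ≥ 10/9.
At δ = 4/7: δ+…+δ^5 = 1.2521 ≥ 1.1111.
So cooperation is sustainable.

Yes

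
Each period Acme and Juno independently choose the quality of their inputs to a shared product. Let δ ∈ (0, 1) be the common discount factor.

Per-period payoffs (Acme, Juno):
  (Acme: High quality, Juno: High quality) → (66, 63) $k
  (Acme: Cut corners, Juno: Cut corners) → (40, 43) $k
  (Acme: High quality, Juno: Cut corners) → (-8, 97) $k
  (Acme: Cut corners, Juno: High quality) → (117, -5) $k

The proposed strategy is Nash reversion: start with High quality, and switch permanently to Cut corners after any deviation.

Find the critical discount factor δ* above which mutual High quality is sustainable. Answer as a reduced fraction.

51/77

For Acme: deviation gain 117−66 = 51, per-period punishment loss 66−40 = 26. IC gives δ ≥ 51/77.
For Juno: gain 34, loss 20 per period, so δ ≥ 34/54 = 17/27.
The tighter constraint is Acme's, so cooperation needs δ ≥ 51/77.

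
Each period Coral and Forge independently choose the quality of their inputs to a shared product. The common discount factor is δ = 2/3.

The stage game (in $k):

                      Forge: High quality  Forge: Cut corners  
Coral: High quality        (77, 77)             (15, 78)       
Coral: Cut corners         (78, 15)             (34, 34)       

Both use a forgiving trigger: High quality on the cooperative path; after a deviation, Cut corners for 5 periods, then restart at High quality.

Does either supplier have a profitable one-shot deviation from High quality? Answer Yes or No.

Comparing payoff streams over the 6 periods until play realigns: cooperate → 77(1+δ+…+δ^5); deviate → 78 + 34(δ+…+δ^5).
Cooperation is sustained iff (77−34)(δ+…+δ^5) ≥ 78−77.
δ+…+δ^5 = 2/3·(1−(2/3)^5)/(1−2/3) = 1.7366, and (78−77)/(77−34) = 0.0233.
1.7366 ≥ 0.0233, so cooperation is sustainable.

No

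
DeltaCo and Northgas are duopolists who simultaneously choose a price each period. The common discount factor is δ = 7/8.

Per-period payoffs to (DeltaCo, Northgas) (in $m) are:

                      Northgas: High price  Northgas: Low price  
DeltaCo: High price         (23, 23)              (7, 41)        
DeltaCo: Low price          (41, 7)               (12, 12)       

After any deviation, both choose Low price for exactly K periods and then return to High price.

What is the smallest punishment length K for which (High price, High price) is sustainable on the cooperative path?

2

IC: δ(1−δ^K)/(1−δ) ≥ (41−23)/(23−12) = 18/11.
With δ = 7/8: need 1 − δ^K ≥ 18/11·(1−7/8)/(7/8), i.e. δ^K ≤ 0.7662.
Since (7/8)^1 = 0.8750 and (7/8)^2 = 0.7656, the smallest such K is 2.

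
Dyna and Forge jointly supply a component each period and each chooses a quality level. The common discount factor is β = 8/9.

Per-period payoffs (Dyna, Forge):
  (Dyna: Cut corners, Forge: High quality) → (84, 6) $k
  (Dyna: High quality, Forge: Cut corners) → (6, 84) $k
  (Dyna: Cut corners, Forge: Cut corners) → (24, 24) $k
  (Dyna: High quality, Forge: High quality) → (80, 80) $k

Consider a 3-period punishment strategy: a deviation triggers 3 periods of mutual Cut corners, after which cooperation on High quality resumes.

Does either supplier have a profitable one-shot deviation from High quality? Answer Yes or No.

IC: β+…+β^3 ≥ (84−80)/(80−24) = 1/14.
At β = 8/9: partial sum = 2.3813 ≥ 0.0714. Cooperation sustainable.

No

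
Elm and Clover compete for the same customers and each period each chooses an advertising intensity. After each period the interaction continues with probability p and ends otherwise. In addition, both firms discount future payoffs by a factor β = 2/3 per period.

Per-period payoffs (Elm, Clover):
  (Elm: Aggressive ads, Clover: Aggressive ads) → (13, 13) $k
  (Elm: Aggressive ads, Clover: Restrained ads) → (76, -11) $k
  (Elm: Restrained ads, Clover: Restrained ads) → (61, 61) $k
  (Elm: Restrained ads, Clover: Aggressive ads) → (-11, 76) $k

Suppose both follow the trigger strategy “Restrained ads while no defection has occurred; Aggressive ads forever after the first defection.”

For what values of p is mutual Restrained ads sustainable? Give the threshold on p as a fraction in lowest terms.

With continuation probability p and discount β, the effective per-period discount factor is βp.
Grim-trigger IC: βp ≥ (76−61)/(76−13) = 5/21.
So p ≥ (5/21)/(2/3) = 5/14.

5/14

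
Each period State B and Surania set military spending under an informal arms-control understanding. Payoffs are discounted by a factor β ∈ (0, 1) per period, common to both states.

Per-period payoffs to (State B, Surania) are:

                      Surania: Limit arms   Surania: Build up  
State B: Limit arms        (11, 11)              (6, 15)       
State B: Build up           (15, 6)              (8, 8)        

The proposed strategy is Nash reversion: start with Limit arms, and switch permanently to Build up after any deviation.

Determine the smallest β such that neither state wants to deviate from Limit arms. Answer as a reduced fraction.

11/(1−β) ≥ 15 + 8β/(1−β)
11 ≥ 15 − 7β
β ≥ 4/7.

4/7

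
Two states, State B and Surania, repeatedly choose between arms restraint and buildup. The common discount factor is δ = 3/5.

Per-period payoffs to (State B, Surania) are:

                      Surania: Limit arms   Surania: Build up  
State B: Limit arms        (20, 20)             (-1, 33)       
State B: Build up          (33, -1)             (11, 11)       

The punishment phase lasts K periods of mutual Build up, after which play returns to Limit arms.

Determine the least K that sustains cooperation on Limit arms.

Need Σ_{k=1}^{K} δ^k ≥ (33−20)/(20−11) = 1.4444 at δ = 3/5.
At K = 6 the sum is 1.4300 < 1.4444; at K = 7 it is 1.4580 ≥ 1.4444.
So the minimum punishment length is K = 7.

7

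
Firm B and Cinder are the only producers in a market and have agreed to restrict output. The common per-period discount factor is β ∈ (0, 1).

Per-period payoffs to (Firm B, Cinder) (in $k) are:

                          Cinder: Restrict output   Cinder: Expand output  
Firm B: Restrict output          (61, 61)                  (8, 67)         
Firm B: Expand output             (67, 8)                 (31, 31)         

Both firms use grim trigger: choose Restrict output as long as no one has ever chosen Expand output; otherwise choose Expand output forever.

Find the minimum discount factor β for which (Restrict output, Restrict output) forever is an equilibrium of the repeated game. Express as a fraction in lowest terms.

Cooperation forever yields 61 each period: 61/(1−β).
Deviating yields 67 once, then 31 forever: 67 + 31β/(1−β).
No profitable deviation requires 61/(1−β) ≥ 67 + 31β/(1−β).
Multiplying by (1−β): 61 ≥ 67(1−β) + 31β = 67 − 36β.
So 36β ≥ 6, i.e. β ≥ 6/36 = 1/6.

1/6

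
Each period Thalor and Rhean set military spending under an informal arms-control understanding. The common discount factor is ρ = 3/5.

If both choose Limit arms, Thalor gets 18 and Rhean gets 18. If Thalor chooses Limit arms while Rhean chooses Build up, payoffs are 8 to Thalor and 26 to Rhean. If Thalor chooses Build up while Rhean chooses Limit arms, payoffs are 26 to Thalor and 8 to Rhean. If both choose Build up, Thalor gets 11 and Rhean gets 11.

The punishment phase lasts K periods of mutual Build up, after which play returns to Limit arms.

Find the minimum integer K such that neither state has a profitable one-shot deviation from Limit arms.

IC: ρ(1−ρ^K)/(1−ρ) ≥ (26−18)/(18−11) = 8/7.
With ρ = 3/5: need 1 − ρ^K ≥ 8/7·(1−3/5)/(3/5), i.e. ρ^K ≤ 0.2381.
Since (3/5)^2 = 0.3600 and (3/5)^3 = 0.2160, the smallest such K is 3.

3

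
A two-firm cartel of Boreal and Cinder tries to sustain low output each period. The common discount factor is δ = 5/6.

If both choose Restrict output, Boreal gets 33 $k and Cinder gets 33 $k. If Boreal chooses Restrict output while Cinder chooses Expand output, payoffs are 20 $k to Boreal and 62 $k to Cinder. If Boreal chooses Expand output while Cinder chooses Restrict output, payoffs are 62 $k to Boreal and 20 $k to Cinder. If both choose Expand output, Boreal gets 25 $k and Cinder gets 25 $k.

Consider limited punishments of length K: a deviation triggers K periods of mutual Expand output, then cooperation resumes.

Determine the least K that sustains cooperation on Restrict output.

IC: δ(1−δ^K)/(1−δ) ≥ (62−33)/(33−25) = 29/8.
With δ = 5/6: need 1 − δ^K ≥ 29/8·(1−5/6)/(5/6), i.e. δ^K ≤ 0.2750.
Since (5/6)^7 = 0.2791 and (5/6)^8 = 0.2326, the smallest such K is 8.

8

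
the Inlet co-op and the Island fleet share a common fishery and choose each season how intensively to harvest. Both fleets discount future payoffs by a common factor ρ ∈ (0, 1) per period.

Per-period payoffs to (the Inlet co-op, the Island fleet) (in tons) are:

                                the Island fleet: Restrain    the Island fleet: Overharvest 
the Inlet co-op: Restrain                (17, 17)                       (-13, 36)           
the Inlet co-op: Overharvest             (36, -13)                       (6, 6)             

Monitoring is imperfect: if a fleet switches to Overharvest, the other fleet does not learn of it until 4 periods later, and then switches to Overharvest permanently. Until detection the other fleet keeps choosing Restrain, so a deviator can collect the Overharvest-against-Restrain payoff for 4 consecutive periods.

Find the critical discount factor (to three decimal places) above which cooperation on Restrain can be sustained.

0.892

The best deviation is to choose Overharvest for all 4 undetected periods, earning 36 each, then 6 forever once detected.
Deviation value: 36(1−ρ^4)/(1−ρ) + 6ρ^4/(1−ρ); cooperation value: 17/(1−ρ).
IC: 17 ≥ 36(1−ρ^4) + 6ρ^4 = 36 − 30ρ^4.
So ρ^4 ≥ 19/30, giving ρ ≥ (19/30)^(1/4) ≈ 0.892.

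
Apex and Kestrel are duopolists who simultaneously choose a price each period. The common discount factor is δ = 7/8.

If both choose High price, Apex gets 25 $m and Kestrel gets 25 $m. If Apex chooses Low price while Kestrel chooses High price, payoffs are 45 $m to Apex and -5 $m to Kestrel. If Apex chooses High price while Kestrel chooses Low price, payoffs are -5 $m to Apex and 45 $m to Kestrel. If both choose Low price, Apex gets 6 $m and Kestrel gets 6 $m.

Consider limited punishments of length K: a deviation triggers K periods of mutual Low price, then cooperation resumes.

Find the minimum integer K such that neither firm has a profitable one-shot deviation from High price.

2

IC: δ(1−δ^K)/(1−δ) ≥ (45−25)/(25−6) = 20/19.
With δ = 7/8: need 1 − δ^K ≥ 20/19·(1−7/8)/(7/8), i.e. δ^K ≤ 0.8496.
Since (7/8)^1 = 0.8750 and (7/8)^2 = 0.7656, the smallest such K is 2.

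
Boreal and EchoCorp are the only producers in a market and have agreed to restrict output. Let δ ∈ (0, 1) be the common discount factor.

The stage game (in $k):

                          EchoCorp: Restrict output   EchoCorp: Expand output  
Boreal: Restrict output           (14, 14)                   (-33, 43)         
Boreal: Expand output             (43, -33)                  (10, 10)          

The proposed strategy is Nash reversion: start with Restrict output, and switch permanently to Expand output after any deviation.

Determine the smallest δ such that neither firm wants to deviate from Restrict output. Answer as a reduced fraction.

29/33

Cooperation forever yields 14 each period: 14/(1−δ).
Deviating yields 43 once, then 10 forever: 43 + 10δ/(1−δ).
No profitable deviation requires 14/(1−δ) ≥ 43 + 10δ/(1−δ).
Multiplying by (1−δ): 14 ≥ 43(1−δ) + 10δ = 43 − 33δ.
So 33δ ≥ 29, i.e. δ ≥ 29/33.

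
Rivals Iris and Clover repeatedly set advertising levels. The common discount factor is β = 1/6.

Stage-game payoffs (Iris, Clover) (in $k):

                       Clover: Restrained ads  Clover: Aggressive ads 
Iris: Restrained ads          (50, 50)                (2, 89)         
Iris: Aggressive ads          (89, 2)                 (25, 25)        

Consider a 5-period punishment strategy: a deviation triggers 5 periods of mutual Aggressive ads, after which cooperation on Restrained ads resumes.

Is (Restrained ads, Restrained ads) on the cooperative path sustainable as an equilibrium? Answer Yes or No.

No

A one-shot deviation gives 89 now, then 25 for 5 periods, then back to 50.
Gain from deviating: (89−50) today; loss: (50−25) in each of the next 5 periods.
No-deviation condition: (50−25)(β+…+β^5) ≥ 89−50, i.e. β+…+β^5 ≥ 39/25.
At β = 1/6: β+…+β^5 = 0.2000 < 1.5600.
So cooperation is not sustainable.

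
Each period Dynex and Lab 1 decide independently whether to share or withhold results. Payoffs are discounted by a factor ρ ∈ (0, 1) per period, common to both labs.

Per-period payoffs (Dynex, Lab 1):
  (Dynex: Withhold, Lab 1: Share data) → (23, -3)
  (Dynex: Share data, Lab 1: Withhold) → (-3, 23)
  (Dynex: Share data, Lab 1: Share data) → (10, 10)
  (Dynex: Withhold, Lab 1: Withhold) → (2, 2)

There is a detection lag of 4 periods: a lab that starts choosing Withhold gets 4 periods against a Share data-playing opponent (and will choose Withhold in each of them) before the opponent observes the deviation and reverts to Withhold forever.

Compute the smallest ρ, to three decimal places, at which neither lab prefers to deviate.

The best deviation is to choose Withhold for all 4 undetected periods, earning 23 each, then 2 forever once detected.
Deviation value: 23(1−ρ^4)/(1−ρ) + 2ρ^4/(1−ρ); cooperation value: 10/(1−ρ).
IC: 10 ≥ 23(1−ρ^4) + 2ρ^4 = 23 − 21ρ^4.
So ρ^4 ≥ 13/21, giving ρ ≥ (13/21)^(1/4) ≈ 0.887.

0.887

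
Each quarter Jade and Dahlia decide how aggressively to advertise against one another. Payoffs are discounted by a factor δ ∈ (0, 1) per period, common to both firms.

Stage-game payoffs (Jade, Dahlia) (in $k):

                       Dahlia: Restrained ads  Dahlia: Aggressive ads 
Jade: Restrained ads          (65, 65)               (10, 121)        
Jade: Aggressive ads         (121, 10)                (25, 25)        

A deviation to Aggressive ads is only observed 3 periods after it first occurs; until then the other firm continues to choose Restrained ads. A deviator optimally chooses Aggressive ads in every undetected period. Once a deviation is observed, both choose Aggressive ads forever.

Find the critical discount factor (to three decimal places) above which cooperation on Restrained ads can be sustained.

0.836

Deviating for the 3 undetected periods gains 121−65 = 56 per period over cooperation, then loses 65−25 = 40 per period forever once punishment starts.
Gain: 56(1 + δ + … + δ^2); loss: 40·δ^3/(1−δ).
No profitable deviation ⇔ 56(1−δ^3) ≤ 40·δ^3, i.e. δ^3 ≥ 56/(56+40) = 7/12.
Hence δ ≥ (7/12)^(1/3) ≈ 0.836.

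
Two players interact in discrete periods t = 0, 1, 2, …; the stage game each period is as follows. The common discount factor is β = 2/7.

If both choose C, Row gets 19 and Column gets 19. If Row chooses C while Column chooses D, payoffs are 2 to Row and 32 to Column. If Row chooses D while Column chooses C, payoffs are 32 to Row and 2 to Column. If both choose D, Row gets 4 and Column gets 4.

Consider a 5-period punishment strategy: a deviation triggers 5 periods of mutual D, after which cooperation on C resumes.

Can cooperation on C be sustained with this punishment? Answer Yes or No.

No

A one-shot deviation gives 32 now, then 4 for 5 periods, then back to 19.
Gain from deviating: (32−19) today; loss: (19−4) in each of the next 5 periods.
No-deviation condition: (19−4)(β+…+β^5) ≥ 32−19, i.e. β+…+β^5 ≥ 13/15.
At β = 2/7: β+…+β^5 = 0.3992 < 0.8667.
So cooperation is not sustainable.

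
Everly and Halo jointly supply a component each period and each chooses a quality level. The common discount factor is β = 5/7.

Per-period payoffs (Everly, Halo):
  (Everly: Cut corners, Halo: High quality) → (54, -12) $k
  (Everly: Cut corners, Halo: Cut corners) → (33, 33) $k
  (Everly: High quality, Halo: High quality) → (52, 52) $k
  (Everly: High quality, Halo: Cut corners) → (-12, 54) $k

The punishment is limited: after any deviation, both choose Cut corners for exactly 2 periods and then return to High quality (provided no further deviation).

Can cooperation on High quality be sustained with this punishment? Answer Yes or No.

Yes

A one-shot deviation gives 54 now, then 33 for 2 periods, then back to 52.
Gain from deviating: (54−52) today; loss: (52−33) in each of the next 2 periods.
No-deviation condition: (52−33)(β+…+β^2) ≥ 54−52, i.e. β+…+β^2 ≥ 2/19.
At β = 5/7: β+…+β^2 = 1.2245 ≥ 0.1053.
So cooperation is sustainable.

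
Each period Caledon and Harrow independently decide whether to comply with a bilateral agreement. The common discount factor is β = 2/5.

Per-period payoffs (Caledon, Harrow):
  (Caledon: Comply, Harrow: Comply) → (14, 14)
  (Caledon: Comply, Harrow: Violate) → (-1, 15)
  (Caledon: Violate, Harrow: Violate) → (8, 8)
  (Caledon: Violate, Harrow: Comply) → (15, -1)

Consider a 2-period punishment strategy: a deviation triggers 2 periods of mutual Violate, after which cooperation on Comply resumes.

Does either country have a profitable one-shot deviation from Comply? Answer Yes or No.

IC: β+…+β^2 ≥ (15−14)/(14−8) = 1/6.
At β = 2/5: partial sum = 0.5600 ≥ 0.1667. Cooperation sustainable.

No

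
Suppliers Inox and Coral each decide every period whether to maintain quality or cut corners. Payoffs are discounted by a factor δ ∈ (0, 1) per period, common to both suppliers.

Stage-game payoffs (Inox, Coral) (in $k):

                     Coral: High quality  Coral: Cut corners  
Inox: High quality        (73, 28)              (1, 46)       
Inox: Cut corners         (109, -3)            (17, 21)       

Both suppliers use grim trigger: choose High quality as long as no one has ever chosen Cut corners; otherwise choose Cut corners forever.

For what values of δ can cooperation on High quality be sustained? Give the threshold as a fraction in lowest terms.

For Inox: deviation gain 109−73 = 36, per-period punishment loss 73−17 = 56. IC gives δ ≥ 36/92 = 9/23.
For Coral: gain 18, loss 7 per period, so δ ≥ 18/25.
The tighter constraint is Coral's, so cooperation needs δ ≥ 18/25.

18/25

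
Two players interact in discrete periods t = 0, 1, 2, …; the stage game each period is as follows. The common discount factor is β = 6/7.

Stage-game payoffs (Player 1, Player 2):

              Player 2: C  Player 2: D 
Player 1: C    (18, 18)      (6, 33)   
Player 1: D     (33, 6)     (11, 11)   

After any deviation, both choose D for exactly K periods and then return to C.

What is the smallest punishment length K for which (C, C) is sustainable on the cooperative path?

3

Need Σ_{k=1}^{K} β^k ≥ (33−18)/(18−11) = 2.1429 at β = 6/7.
At K = 2 the sum is 1.5918 < 2.1429; at K = 3 it is 2.2216 ≥ 2.1429.
So the minimum punishment length is K = 3.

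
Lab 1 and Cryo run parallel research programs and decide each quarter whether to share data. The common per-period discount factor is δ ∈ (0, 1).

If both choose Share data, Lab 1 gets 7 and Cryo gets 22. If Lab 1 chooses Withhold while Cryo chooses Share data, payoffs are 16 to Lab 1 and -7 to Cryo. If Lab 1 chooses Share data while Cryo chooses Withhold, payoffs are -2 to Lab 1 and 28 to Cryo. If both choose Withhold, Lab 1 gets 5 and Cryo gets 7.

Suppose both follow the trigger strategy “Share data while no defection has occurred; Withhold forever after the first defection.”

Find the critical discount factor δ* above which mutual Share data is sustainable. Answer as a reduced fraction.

9/11

For Lab 1: deviation gain 16−7 = 9, per-period punishment loss 7−5 = 2. IC gives δ ≥ 9/11.
For Cryo: gain 6, loss 15 per period, so δ ≥ 6/21 = 2/7.
The tighter constraint is Lab 1's, so cooperation needs δ ≥ 9/11.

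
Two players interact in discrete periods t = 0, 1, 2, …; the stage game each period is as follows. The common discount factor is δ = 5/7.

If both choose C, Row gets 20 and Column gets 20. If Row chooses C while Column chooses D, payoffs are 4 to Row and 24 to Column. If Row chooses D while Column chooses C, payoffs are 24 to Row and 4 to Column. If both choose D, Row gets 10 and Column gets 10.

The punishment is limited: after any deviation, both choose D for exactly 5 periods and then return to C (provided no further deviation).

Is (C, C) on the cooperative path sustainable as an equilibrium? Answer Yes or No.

IC: δ+…+δ^5 ≥ (24−20)/(20−10) = 2/5.
At δ = 5/7: partial sum = 2.0352 ≥ 0.4000. Cooperation sustainable.

Yes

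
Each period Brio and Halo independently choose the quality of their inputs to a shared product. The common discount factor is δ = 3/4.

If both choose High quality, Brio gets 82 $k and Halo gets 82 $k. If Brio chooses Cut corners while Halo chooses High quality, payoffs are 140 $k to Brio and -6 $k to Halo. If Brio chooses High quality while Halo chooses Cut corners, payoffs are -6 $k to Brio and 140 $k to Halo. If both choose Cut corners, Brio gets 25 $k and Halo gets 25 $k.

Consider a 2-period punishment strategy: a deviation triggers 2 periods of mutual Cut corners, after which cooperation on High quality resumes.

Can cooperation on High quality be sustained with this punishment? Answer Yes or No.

IC: δ+…+δ^2 ≥ (140−82)/(82−25) = 58/57.
At δ = 3/4: partial sum = 1.3125 ≥ 1.0175. Cooperation sustainable.

Yes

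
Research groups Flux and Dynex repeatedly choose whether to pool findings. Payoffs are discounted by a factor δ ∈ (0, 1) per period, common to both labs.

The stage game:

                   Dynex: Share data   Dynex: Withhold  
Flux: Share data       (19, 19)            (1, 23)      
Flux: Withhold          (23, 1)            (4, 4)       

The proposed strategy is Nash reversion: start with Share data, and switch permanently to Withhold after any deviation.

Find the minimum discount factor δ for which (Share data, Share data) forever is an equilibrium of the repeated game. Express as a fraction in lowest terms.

Under grim trigger the critical discount factor is (T−C)/(T−P) with T = 23, C = 19, P = 4.
δ* = (23−19)/(23−4) = 4/19.

4/19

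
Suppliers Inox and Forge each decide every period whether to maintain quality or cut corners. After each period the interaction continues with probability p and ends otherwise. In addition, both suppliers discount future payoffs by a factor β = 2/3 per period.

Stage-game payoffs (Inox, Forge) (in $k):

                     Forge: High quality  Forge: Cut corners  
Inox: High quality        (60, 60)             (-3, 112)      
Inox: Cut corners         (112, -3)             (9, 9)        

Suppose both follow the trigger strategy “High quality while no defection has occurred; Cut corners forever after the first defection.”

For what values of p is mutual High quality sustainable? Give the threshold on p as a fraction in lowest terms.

78/103

Expected continuation weight on next period's payoff is β·p = 2/3·p, which plays the role of the discount factor.
Cooperation requires 2/3·p ≥ (112−60)/(112−9) = 52/103, hence p ≥ 78/103.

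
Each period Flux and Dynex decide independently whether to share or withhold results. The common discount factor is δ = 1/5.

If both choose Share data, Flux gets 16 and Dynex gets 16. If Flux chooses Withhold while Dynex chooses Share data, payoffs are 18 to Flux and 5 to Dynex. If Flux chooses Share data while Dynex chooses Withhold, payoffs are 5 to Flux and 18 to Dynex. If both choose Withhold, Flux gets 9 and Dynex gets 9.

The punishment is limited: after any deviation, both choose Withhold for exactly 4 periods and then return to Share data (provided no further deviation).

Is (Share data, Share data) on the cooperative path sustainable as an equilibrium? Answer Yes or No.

A one-shot deviation gives 18 now, then 9 for 4 periods, then back to 16.
Gain from deviating: (18−16) today; loss: (16−9) in each of the next 4 periods.
No-deviation condition: (16−9)(δ+…+δ^4) ≥ 18−16, i.e. δ+…+δ^4 ≥ 2/7.
At δ = 1/5: δ+…+δ^4 = 0.2496 < 0.2857.
So cooperation is not sustainable.

No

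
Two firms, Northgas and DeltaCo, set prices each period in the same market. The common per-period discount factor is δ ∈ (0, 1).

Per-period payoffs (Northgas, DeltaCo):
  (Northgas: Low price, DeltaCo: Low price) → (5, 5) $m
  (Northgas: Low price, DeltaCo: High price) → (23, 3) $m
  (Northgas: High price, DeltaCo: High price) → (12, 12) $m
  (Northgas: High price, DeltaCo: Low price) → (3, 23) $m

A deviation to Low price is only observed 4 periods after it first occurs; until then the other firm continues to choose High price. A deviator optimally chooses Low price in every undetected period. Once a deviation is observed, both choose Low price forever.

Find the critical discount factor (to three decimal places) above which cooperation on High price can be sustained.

0.884

The best deviation is to choose Low price for all 4 undetected periods, earning 23 each, then 5 forever once detected.
Deviation value: 23(1−δ^4)/(1−δ) + 5δ^4/(1−δ); cooperation value: 12/(1−δ).
IC: 12 ≥ 23(1−δ^4) + 5δ^4 = 23 − 18δ^4.
So δ^4 ≥ 11/18, giving δ ≥ (11/18)^(1/4) ≈ 0.884.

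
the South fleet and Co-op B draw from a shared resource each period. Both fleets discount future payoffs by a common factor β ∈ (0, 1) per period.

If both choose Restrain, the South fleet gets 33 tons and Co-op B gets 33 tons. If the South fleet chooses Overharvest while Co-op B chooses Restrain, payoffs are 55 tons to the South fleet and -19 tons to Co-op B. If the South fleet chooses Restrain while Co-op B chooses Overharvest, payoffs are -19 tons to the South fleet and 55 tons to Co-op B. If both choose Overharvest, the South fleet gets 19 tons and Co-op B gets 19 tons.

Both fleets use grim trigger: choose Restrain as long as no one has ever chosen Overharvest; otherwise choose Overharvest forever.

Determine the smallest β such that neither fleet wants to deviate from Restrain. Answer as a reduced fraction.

11/18

One-period gain from deviating is 55 − 33 = 22. The loss is 33 − 19 = 14 in every subsequent period, with present value 14·β/(1−β).
Deviation is unprofitable when 14·β/(1−β) ≥ 22, i.e. β/(1−β) ≥ 11/7.
Equivalently β ≥ 22/(22+14) = 11/18.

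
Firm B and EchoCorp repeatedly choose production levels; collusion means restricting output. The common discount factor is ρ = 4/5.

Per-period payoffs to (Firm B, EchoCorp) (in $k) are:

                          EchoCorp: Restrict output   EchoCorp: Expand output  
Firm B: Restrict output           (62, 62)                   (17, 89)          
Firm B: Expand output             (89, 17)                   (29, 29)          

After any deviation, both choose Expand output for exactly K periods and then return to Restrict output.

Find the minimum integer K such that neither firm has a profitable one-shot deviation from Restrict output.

No profitable deviation requires (62−29)(ρ+…+ρ^K) ≥ 89−62, i.e. ρ+…+ρ^K ≥ 9/11 ≈ 0.8182.
With ρ = 4/5, the partial sums are K=1: 0.8000, K=2: 1.4400.
K = 2 is the first length at which the sum reaches 0.8182.

2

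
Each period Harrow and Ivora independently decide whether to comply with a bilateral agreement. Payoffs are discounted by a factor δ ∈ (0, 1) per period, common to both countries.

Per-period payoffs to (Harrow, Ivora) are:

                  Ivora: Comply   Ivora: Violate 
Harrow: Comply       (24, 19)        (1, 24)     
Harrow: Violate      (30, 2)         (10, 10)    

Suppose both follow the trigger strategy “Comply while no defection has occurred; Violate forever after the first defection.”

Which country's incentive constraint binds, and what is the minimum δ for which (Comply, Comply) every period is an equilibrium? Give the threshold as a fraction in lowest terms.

Ivora; δ ≥ 5/14

For Harrow: deviation gain 30−24 = 6, per-period punishment loss 24−10 = 14. IC gives δ ≥ 6/20 = 3/10.
For Ivora: gain 5, loss 9 per period, so δ ≥ 5/14.
The tighter constraint is Ivora's, so cooperation needs δ ≥ 5/14.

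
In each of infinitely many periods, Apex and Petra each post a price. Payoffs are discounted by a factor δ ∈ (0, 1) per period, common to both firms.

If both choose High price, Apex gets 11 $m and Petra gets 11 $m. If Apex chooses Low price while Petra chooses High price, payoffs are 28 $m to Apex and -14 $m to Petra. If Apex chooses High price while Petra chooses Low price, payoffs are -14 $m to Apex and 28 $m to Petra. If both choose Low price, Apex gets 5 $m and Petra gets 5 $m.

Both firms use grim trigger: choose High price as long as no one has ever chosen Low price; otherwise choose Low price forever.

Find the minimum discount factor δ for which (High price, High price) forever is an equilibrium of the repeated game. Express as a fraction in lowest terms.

Cooperation forever yields 11 each period: 11/(1−δ).
Deviating yields 28 once, then 5 forever: 28 + 5δ/(1−δ).
No profitable deviation requires 11/(1−δ) ≥ 28 + 5δ/(1−δ).
Multiplying by (1−δ): 11 ≥ 28(1−δ) + 5δ = 28 − 23δ.
So 23δ ≥ 17, i.e. δ ≥ 17/23.

17/23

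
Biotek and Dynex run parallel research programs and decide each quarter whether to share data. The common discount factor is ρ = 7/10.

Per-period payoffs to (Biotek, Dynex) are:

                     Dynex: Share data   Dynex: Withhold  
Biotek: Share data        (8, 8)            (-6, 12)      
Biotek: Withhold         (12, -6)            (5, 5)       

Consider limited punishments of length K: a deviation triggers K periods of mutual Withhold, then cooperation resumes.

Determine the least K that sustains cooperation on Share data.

IC: ρ(1−ρ^K)/(1−ρ) ≥ (12−8)/(8−5) = 4/3.
With ρ = 7/10: need 1 − ρ^K ≥ 4/3·(1−7/10)/(7/10), i.e. ρ^K ≤ 0.4286.
Since (7/10)^2 = 0.4900 and (7/10)^3 = 0.3430, the smallest such K is 3.

3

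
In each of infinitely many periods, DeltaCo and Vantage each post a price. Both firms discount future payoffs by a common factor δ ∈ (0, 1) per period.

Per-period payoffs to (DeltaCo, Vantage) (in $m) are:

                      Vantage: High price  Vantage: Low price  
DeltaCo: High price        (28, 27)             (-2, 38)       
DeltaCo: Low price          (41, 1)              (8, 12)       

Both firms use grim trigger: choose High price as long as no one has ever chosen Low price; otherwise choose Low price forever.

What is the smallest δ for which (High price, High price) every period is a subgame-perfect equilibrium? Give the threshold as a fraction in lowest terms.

For DeltaCo: deviation gain 41−28 = 13, per-period punishment loss 28−8 = 20. IC gives δ ≥ 13/33.
For Vantage: gain 11, loss 15 per period, so δ ≥ 11/26.
The tighter constraint is Vantage's, so cooperation needs δ ≥ 11/26.

11/26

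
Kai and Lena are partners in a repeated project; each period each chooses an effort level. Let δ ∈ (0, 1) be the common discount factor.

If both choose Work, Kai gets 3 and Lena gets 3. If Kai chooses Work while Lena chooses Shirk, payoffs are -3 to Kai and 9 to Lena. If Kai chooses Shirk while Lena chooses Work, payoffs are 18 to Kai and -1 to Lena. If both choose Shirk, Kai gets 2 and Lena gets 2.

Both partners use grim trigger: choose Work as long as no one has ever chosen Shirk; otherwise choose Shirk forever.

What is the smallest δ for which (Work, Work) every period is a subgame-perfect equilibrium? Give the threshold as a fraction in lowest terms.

Kai's threshold: (18−3)/(18−2) = 15/16.
Lena's threshold: (9−3)/(9−2) = 6/7.
15/16 > 6/7, so Kai binds and δ* = 15/16.

15/16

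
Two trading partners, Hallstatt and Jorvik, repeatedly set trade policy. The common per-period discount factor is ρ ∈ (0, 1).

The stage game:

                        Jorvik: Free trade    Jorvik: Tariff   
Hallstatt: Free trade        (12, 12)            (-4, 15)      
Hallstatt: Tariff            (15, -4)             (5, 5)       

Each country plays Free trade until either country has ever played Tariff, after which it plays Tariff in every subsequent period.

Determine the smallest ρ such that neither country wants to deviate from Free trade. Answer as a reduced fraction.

3/10

One-period gain from deviating is 15 − 12 = 3. The loss is 12 − 5 = 7 in every subsequent period, with present value 7·ρ/(1−ρ).
Deviation is unprofitable when 7·ρ/(1−ρ) ≥ 3, i.e. ρ/(1−ρ) ≥ 3/7.
Equivalently ρ ≥ 3/(3+7) = 3/10.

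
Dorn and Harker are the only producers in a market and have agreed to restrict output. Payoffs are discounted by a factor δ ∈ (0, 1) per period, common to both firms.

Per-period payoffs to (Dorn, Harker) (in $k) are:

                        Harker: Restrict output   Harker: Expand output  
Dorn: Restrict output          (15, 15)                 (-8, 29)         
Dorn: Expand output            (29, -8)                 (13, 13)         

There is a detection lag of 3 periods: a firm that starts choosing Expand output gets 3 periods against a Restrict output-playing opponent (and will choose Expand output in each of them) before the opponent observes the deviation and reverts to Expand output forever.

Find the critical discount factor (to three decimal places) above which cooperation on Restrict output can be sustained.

Deviating for the 3 undetected periods gains 29−15 = 14 per period over cooperation, then loses 15−13 = 2 per period forever once punishment starts.
Gain: 14(1 + δ + … + δ^2); loss: 2·δ^3/(1−δ).
No profitable deviation ⇔ 14(1−δ^3) ≤ 2·δ^3, i.e. δ^3 ≥ 14/(14+2) = 7/8.
Hence δ ≥ (7/8)^(1/3) ≈ 0.956.

0.956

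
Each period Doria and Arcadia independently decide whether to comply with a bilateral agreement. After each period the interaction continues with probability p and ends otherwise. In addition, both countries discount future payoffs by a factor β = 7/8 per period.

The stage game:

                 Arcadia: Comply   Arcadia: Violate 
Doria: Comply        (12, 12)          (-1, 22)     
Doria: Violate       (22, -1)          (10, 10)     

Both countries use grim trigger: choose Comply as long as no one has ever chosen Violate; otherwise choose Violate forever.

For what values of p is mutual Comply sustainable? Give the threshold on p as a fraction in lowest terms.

Expected continuation weight on next period's payoff is β·p = 7/8·p, which plays the role of the discount factor.
Cooperation requires 7/8·p ≥ (22−12)/(22−10) = 5/6, hence p ≥ 20/21.

20/21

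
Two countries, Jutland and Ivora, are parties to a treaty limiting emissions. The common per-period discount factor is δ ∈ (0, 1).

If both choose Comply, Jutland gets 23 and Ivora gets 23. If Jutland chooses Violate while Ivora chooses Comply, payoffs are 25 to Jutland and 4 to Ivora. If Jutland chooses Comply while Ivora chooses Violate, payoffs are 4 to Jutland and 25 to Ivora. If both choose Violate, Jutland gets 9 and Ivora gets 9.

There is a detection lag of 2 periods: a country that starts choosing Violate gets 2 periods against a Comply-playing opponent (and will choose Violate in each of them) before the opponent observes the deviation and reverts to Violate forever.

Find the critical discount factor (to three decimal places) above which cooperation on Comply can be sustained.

Deviating for the 2 undetected periods gains 25−23 = 2 per period over cooperation, then loses 23−9 = 14 per period forever once punishment starts.
Gain: 2(1 + δ + … + δ^1); loss: 14·δ^2/(1−δ).
No profitable deviation ⇔ 2(1−δ^2) ≤ 14·δ^2, i.e. δ^2 ≥ 2/(2+14) = 1/8.
Hence δ ≥ (1/8)^(1/2) ≈ 0.354.

0.354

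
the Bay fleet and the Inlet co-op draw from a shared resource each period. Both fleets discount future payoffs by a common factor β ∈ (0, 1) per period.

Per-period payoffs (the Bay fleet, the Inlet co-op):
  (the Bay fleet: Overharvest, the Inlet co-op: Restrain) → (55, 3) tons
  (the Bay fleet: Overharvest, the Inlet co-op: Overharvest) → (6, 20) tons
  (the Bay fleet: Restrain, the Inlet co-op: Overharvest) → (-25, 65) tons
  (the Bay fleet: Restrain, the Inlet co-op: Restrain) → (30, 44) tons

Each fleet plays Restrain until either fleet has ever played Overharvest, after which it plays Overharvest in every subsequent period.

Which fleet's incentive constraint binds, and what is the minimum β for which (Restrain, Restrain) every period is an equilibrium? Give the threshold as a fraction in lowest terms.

the Bay fleet; β ≥ 25/49

For the Bay fleet: deviation gain 55−30 = 25, per-period punishment loss 30−6 = 24. IC gives β ≥ 25/49.
For the Inlet co-op: gain 21, loss 24 per period, so β ≥ 21/45 = 7/15.
The tighter constraint is the Bay fleet's, so cooperation needs β ≥ 25/49.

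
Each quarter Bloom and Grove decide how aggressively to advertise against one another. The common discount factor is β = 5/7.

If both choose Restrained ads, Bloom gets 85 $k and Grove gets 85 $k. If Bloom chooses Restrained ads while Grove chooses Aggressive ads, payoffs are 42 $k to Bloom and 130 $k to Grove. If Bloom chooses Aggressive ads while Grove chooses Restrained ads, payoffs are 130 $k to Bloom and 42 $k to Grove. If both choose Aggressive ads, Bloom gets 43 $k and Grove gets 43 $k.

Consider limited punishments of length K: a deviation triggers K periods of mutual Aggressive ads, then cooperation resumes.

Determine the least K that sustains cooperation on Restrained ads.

IC: β(1−β^K)/(1−β) ≥ (130−85)/(85−43) = 15/14.
With β = 5/7: need 1 − β^K ≥ 15/14·(1−5/7)/(5/7), i.e. β^K ≤ 0.5714.
Since (5/7)^1 = 0.7143 and (5/7)^2 = 0.5102, the smallest such K is 2.

2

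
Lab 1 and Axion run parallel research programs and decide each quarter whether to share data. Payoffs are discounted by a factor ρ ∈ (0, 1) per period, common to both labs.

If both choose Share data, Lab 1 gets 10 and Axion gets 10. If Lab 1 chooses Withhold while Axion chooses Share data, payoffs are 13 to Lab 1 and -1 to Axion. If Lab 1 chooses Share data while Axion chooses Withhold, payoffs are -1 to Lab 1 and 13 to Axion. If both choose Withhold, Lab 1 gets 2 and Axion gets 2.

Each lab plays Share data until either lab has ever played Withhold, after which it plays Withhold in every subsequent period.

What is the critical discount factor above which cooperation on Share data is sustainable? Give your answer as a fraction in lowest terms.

Under grim trigger the critical discount factor is (T−C)/(T−P) with T = 13, C = 10, P = 2.
ρ* = (13−10)/(13−2) = 3/11.

3/11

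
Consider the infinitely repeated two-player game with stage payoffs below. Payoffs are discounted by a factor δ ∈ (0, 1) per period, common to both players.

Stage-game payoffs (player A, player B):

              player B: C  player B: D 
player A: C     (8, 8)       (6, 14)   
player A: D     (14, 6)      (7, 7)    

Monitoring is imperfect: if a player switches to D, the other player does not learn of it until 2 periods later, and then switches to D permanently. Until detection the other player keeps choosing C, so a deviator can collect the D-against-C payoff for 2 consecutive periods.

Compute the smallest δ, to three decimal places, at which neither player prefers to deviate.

0.926

A deviator earns 14 for 2 periods, then 7 forever; cooperating earns 8 forever. Multiplying the IC by (1−δ):
8 ≥ 14(1−δ^2) + 7δ^2, so 7·δ^2 ≥ 6 and δ^2 ≥ 6/7.
δ ≥ (6/7)^(1/2) ≈ 0.926.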